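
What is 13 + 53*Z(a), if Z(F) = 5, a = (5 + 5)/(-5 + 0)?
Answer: 278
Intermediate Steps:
a = -2 (a = 10/(-5) = 10*(-⅕) = -2)
13 + 53*Z(a) = 13 + 53*5 = 13 + 265 = 278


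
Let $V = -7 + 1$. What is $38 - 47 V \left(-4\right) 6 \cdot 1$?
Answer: $-6730$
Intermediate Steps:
$V = -6$
$38 - 47 V \left(-4\right) 6 \cdot 1 = 38 - 47 \left(- 6 \left(-4\right) 6 \cdot 1\right) = 38 - 47 \left(- 6 \left(\left(-24\right) 1\right)\right) = 38 - 47 \left(\left(-6\right) \left(-24\right)\right) = 38 - 6768 = -6730$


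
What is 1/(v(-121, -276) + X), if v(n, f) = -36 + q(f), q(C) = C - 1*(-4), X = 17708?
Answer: 1/17400 ≈ 5.7471e-5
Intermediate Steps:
q(C) = 4 + C (q(C) = C + 4 = 4 + C)
v(n, f) = -32 + f (v(n, f) = -36 + (4 + f) = -32 + f)
1/(v(-121, -276) + X) = 1/((-32 - 276) + 17708) = 1/(-308 + 17708) = 1/17400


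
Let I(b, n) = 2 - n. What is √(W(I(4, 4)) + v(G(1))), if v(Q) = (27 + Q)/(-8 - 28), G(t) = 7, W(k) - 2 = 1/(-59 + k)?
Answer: √139202/366 ≈ 1.0194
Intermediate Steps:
W(k) = 2 + 1/(-59 + k)
v(Q) = -¾ - Q/36 (v(Q) = (27 + Q)/(-36) = (27 + Q)*(-1/36) = -¾ - Q/36)
√(W(I(4, 4)) + v(G(1))) = √((-117 + 2*(2 - 1*4))/(-59 + (2 - 1*4)) + (-¾ - 1/36*7)) = √((-117 + 2*(2 - 4))/(-59 + (2 - 4)) + (-¾ - 7/36)) = √((-117 + 2*(-2))/(-59 - 2) - 17/18) = √((-117 - 4)/(-61) - 17/18) = √(-1/61*(-121) - 17/18) = √(121/61 - 17/18) = √(1141/1098) = √139202/366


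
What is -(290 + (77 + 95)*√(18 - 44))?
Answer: -290 - 172*I*√26 ≈ -290.0 - 877.03*I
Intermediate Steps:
-(290 + (77 + 95)*√(18 - 44)) = -(290 + 172*√(-26)) = -(290 + 172*(I*√26)) = -(290 + 172*I*√26) = -290 - 172*I*√26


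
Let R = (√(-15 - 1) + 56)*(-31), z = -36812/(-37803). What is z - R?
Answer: 65662820/37803 + 124*I ≈ 1737.0 + 124.0*I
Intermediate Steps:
z = 36812/37803 (z = -36812*(-1/37803) = 36812/37803 ≈ 0.97379)
R = -1736 - 124*I (R = (√(-16) + 56)*(-31) = (4*I + 56)*(-31) = (56 + 4*I)*(-31) = -1736 - 124*I ≈ -1736.0 - 124.0*I)
z - R = 36812/37803 - (-1736 - 124*I) = 36812/37803 + (1736 + 124*I) = 65662820/37803 + 124*I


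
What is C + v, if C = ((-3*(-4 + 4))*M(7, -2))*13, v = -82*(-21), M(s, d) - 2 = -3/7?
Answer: 1722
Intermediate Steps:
M(s, d) = 11/7 (M(s, d) = 2 - 3/7 = 11/7)
v = 1722
C = 0 (C = (-3*(-4 + 4)*(11/7))*13 = (-3*0*(11/7))*13 = (0*(11/7))*13 = 0*13 = 0)
C + v = 0 + 1722 = 1722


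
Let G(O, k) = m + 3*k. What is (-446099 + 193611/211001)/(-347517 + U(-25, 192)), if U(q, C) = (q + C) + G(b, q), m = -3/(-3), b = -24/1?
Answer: 5882946343/4581675714 ≈ 1.2840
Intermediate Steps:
b = -24 (b = -24*1 = -24)
m = 1 (m = -3*(-⅓) = 1)
G(O, k) = 1 + 3*k
U(q, C) = 1 + C + 4*q (U(q, C) = (q + C) + (1 + 3*q) = (C + q) + (1 + 3*q) = 1 + C + 4*q)
(-446099 + 193611/211001)/(-347517 + U(-25, 192)) = (-446099 + 193611/211001)/(-347517 + (1 + 192 + 4*(-25))) = (-446099 + 193611*(1/211001))/(-347517 + (1 + 192 - 100)) = (-446099 + 193611/211001)/(-347517 + 93) = -94127141488/211001/(-347424) = -94127141488/211001*(-1/347424) = 5882946343/4581675714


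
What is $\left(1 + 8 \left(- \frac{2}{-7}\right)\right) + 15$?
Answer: $\frac{128}{7} \approx 18.286$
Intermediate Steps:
$\left(1 + 8 \left(- \frac{2}{-7}\right)\right) + 15 = \left(1 + 8 \left(\left(-2\right) \left(- \frac{1}{7}\right)\right)\right) + 15 = \left(1 + 8 \cdot \frac{2}{7}\right) + 15 = \left(1 + \frac{16}{7}\right) + 15 = \frac{23}{7} + 15 = \frac{128}{7}$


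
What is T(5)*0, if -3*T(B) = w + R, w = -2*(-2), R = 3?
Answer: 0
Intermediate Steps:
w = 4
T(B) = -7/3 (T(B) = -(4 + 3)/3 = -⅓*7 = -7/3)
T(5)*0 = -7/3*0 = 0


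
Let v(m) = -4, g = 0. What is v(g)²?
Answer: 16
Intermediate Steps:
v(g)² = (-4)² = 16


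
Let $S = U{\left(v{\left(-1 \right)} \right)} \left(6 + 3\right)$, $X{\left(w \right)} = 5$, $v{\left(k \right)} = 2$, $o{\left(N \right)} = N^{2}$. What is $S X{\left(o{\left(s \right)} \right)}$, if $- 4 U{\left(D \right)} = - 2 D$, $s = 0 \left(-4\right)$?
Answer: $45$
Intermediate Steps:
$s = 0$
$U{\left(D \right)} = \frac{D}{2}$ ($U{\left(D \right)} = - \frac{\left(-2\right) D}{4} = \frac{D}{2}$)
$S = 9$ ($S = \frac{1}{2} \cdot 2 \left(6 + 3\right) = 1 \cdot 9 = 9$)
$S X{\left(o{\left(s \right)} \right)} = 9 \cdot 5 = 45$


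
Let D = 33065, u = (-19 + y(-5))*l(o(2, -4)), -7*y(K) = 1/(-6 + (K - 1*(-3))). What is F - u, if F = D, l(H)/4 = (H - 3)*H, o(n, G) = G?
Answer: 35191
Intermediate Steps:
y(K) = -1/(7*(-3 + K)) (y(K) = -1/(7*(-6 + (K - 1*(-3)))) = -1/(7*(-6 + (K + 3))) = -1/(7*(-6 + (3 + K))) = -1/(7*(-3 + K)))
l(H) = 4*H*(-3 + H) (l(H) = 4*((H - 3)*H) = 4*((-3 + H)*H) = 4*(H*(-3 + H)) = 4*H*(-3 + H))
u = -2126 (u = (-19 - 1/(-21 + 7*(-5)))*(4*(-4)*(-3 - 4)) = (-19 - 1/(-21 - 35))*(4*(-4)*(-7)) = (-19 - 1/(-56))*112 = (-19 - 1*(-1/56))*112 = (-19 + 1/56)*112 = -1063/56*112 = -2126)
F = 33065
F - u = 33065 - 1*(-2126) = 33065 + 2126 = 35191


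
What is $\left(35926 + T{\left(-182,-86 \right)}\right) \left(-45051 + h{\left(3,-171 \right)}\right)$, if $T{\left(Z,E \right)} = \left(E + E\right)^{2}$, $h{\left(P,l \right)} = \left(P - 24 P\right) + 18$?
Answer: $-2954632020$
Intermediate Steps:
$h{\left(P,l \right)} = 18 - 23 P$ ($h{\left(P,l \right)} = \left(P - 24 P\right) + 18 = - 23 P + 18 = 18 - 23 P$)
$T{\left(Z,E \right)} = 4 E^{2}$ ($T{\left(Z,E \right)} = \left(2 E\right)^{2} = 4 E^{2}$)
$\left(35926 + T{\left(-182,-86 \right)}\right) \left(-45051 + h{\left(3,-171 \right)}\right) = \left(35926 + 4 \left(-86\right)^{2}\right) \left(-45051 + \left(18 - 69\right)\right) = \left(35926 + 4 \cdot 7396\right) \left(-45051 + \left(18 - 69\right)\right) = \left(35926 + 29584\right) \left(-45051 - 51\right) = 65510 \left(-45102\right) = -2954632020$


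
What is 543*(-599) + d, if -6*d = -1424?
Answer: -975059/3 ≈ -3.2502e+5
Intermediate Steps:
d = 712/3 (d = -1/6*(-1424) = 712/3 ≈ 237.33)
543*(-599) + d = 543*(-599) + 712/3 = -325257 + 712/3 = -975059/3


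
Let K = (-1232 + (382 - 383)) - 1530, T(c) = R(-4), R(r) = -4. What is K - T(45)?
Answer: -2759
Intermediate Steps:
T(c) = -4
K = -2763 (K = (-1232 - 1) - 1530 = -1233 - 1530 = -2763)
K - T(45) = -2763 - 1*(-4) = -2763 + 4 = -2759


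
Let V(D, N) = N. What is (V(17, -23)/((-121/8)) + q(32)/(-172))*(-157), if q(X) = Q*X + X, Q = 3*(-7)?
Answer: -4281704/5203 ≈ -822.93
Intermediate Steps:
Q = -21
q(X) = -20*X (q(X) = -21*X + X = -20*X)
(V(17, -23)/((-121/8)) + q(32)/(-172))*(-157) = (-23/(-121/8) - 20*32/(-172))*(-157) = (-23/((⅛)*(-121)) - 640*(-1/172))*(-157) = (-23/(-121/8) + 160/43)*(-157) = (-23*(-8/121) + 160/43)*(-157) = (184/121 + 160/43)*(-157) = (27272/5203)*(-157) = -4281704/5203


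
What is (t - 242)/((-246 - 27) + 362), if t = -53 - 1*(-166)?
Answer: -129/89 ≈ -1.4494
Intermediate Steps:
t = 113 (t = -53 + 166 = 113)
(t - 242)/((-246 - 27) + 362) = (113 - 242)/((-246 - 27) + 362) = -129/(-273 + 362) = -129/89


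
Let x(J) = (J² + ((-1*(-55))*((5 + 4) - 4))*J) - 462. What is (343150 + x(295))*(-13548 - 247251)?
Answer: -133226039562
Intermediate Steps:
x(J) = -462 + J² + 275*J (x(J) = (J² + (55*(9 - 4))*J) - 462 = (J² + (55*5)*J) - 462 = (J² + 275*J) - 462 = -462 + J² + 275*J)
(343150 + x(295))*(-13548 - 247251) = (343150 + (-462 + 295² + 275*295))*(-13548 - 247251) = (343150 + (-462 + 87025 + 81125))*(-260799) = (343150 + 167688)*(-260799) = 510838*(-260799) = -133226039562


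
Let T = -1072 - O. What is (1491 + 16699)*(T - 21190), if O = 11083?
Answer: -606545550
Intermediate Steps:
T = -12155 (T = -1072 - 1*11083 = -1072 - 11083 = -12155)
(1491 + 16699)*(T - 21190) = (1491 + 16699)*(-12155 - 21190) = 18190*(-33345) = -606545550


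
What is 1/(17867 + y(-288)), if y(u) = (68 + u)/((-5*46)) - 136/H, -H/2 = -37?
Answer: 851/15204067 ≈ 5.5972e-5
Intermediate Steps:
H = 74 (H = -2*(-37) = 74)
y(u) = -9078/4255 - u/230 (y(u) = (68 + u)/((-5*46)) - 136/74 = (68 + u)/(-230) - 136*1/74 = (68 + u)*(-1/230) - 68/37 = (-34/115 - u/230) - 68/37 = -9078/4255 - u/230)
1/(17867 + y(-288)) = 1/(17867 + (-9078/4255 - 1/230*(-288))) = 1/(17867 + (-9078/4255 + 144/115)) = 1/(17867 - 750/851) = 1/(15204067/851) = 851/15204067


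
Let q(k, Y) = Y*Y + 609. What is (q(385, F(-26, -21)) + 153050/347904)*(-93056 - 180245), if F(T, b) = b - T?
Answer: -30162070378993/173952 ≈ -1.7339e+8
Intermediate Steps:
q(k, Y) = 609 + Y² (q(k, Y) = Y² + 609 = 609 + Y²)
(q(385, F(-26, -21)) + 153050/347904)*(-93056 - 180245) = ((609 + (-21 - 1*(-26))²) + 153050/347904)*(-93056 - 180245) = ((609 + (-21 + 26)²) + 153050*(1/347904))*(-273301) = ((609 + 5²) + 76525/173952)*(-273301) = ((609 + 25) + 76525/173952)*(-273301) = (634 + 76525/173952)*(-273301) = (110362093/173952)*(-273301) = -30162070378993/173952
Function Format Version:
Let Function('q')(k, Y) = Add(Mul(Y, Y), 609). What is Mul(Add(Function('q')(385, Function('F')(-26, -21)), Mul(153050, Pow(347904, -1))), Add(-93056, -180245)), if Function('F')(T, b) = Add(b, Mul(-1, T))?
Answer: Rational(-30162070378993, 173952) ≈ -1.7339e+8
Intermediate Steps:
Function('q')(k, Y) = Add(609, Pow(Y, 2)) (Function('q')(k, Y) = Add(Pow(Y, 2), 609) = Add(609, Pow(Y, 2)))
Mul(Add(Function('q')(385, Function('F')(-26, -21)), Mul(153050, Pow(347904, -1))), Add(-93056, -180245)) = Mul(Add(Add(609, Pow(Add(-21, Mul(-1, -26)), 2)), Mul(153050, Pow(347904, -1))), Add(-93056, -180245)) = Mul(Add(Add(609, Pow(Add(-21, 26), 2)), Mul(153050, Rational(1, 347904))), -273301) = Mul(Add(Add(609, Pow(5, 2)), Rational(76525, 173952)), -273301) = Mul(Add(Add(609, 25), Rational(76525, 173952)), -273301) = Mul(Add(634, Rational(76525, 173952)), -273301) = Mul(Rational(110362093, 173952), -273301) = Rational(-30162070378993, 173952)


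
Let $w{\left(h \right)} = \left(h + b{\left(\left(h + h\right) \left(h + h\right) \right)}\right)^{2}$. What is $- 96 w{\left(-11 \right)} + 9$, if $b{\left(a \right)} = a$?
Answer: $-21477975$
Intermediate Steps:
$w{\left(h \right)} = \left(h + 4 h^{2}\right)^{2}$ ($w{\left(h \right)} = \left(h + \left(h + h\right) \left(h + h\right)\right)^{2} = \left(h + 2 h 2 h\right)^{2} = \left(h + 4 h^{2}\right)^{2}$)
$- 96 w{\left(-11 \right)} + 9 = - 96 \left(-11\right)^{2} \left(1 + 4 \left(-11\right)\right)^{2} + 9 = - 96 \cdot 121 \left(1 - 44\right)^{2} + 9 = - 96 \cdot 121 \left(-43\right)^{2} + 9 = - 96 \cdot 121 \cdot 1849 + 9 = \left(-96\right) 223729 + 9 = -21477984 + 9 = -21477975$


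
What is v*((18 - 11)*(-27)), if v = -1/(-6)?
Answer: -63/2 ≈ -31.500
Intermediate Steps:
v = ⅙ (v = -1*(-⅙) = ⅙ ≈ 0.16667)
v*((18 - 11)*(-27)) = ((18 - 11)*(-27))/6 = (7*(-27))/6 = (⅙)*(-189) = -63/2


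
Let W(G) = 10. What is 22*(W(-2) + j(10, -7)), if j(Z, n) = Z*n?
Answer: -1320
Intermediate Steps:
22*(W(-2) + j(10, -7)) = 22*(10 + 10*(-7)) = 22*(10 - 70) = 22*(-60) = -1320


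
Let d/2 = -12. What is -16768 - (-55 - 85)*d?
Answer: -20128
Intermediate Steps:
d = -24 (d = 2*(-12) = -24)
-16768 - (-55 - 85)*d = -16768 - (-55 - 85)*(-24) = -16768 - (-140)*(-24) = -16768 - 1*3360 = -16768 - 3360 = -20128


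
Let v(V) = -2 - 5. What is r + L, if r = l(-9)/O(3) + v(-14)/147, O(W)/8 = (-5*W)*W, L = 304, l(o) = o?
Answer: 255341/840 ≈ 303.98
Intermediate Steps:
O(W) = -40*W² (O(W) = 8*((-5*W)*W) = 8*(-5*W²) = -40*W²)
v(V) = -7
r = -19/840 (r = -9/((-40*3²)) - 7/147 = -9/((-40*9)) - 7*1/147 = -9/(-360) - 1/21 = -9*(-1/360) - 1/21 = 1/40 - 1/21 = -19/840 ≈ -0.022619)
r + L = -19/840 + 304 = 255341/840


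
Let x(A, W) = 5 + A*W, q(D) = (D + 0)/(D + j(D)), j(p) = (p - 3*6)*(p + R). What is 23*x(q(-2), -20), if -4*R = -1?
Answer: 4715/33 ≈ 142.88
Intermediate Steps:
R = ¼ (R = -¼*(-1) = ¼ ≈ 0.25000)
j(p) = (-18 + p)*(¼ + p) (j(p) = (p - 3*6)*(p + ¼) = (p - 18)*(¼ + p) = (-18 + p)*(¼ + p))
q(D) = D/(-9/2 + D² - 67*D/4) (q(D) = (D + 0)/(D + (-9/2 + D² - 71*D/4)) = D/(-9/2 + D² - 67*D/4))
23*x(q(-2), -20) = 23*(5 + (4*(-2)/(-18 - 67*(-2) + 4*(-2)²))*(-20)) = 23*(5 + (4*(-2)/(-18 + 134 + 4*4))*(-20)) = 23*(5 + (4*(-2)/(-18 + 134 + 16))*(-20)) = 23*(5 + (4*(-2)/132)*(-20)) = 23*(5 + (4*(-2)*(1/132))*(-20)) = 23*(5 - 2/33*(-20)) = 23*(5 + 40/33) = 23*(205/33) = 4715/33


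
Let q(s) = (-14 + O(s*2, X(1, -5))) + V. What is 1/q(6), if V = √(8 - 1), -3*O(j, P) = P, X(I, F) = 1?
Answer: -129/1786 - 9*√7/1786 ≈ -0.085561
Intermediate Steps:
O(j, P) = -P/3
V = √7 ≈ 2.6458
q(s) = -43/3 + √7 (q(s) = (-14 - ⅓*1) + √7 = (-14 - ⅓) + √7 = -43/3 + √7)
1/q(6) = 1/(-43/3 + √7)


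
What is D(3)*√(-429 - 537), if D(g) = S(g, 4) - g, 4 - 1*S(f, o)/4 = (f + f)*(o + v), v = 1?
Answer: -107*I*√966 ≈ -3325.6*I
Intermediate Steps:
S(f, o) = 16 - 8*f*(1 + o) (S(f, o) = 16 - 4*(f + f)*(o + 1) = 16 - 4*2*f*(1 + o) = 16 - 8*f*(1 + o))
D(g) = 16 - 41*g (D(g) = (16 - 8*g - 8*g*4) - g = (16 - 8*g - 32*g) - g = (16 - 40*g) - g = 16 - 41*g)
D(3)*√(-429 - 537) = (16 - 41*3)*√(-429 - 537) = (16 - 123)*√(-966) = -107*I*√966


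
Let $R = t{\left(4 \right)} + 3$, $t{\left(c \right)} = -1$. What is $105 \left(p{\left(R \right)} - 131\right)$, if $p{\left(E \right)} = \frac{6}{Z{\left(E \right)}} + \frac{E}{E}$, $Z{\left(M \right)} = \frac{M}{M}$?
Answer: $-13020$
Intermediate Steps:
$Z{\left(M \right)} = 1$
$R = 2$ ($R = -1 + 3 = 2$)
$p{\left(E \right)} = 7$ ($p{\left(E \right)} = \frac{6}{1} + \frac{E}{E} = 6 \cdot 1 + 1 = 6 + 1 = 7$)
$105 \left(p{\left(R \right)} - 131\right) = 105 \left(7 - 131\right) = 105 \left(-124\right) = -13020$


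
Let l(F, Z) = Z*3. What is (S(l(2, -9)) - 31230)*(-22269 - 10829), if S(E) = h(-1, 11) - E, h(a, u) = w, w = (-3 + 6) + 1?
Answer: 1032624502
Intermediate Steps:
w = 4 (w = 3 + 1 = 4)
l(F, Z) = 3*Z
h(a, u) = 4
S(E) = 4 - E
(S(l(2, -9)) - 31230)*(-22269 - 10829) = ((4 - 3*(-9)) - 31230)*(-22269 - 10829) = ((4 - 1*(-27)) - 31230)*(-33098) = ((4 + 27) - 31230)*(-33098) = (31 - 31230)*(-33098) = -31199*(-33098) = 1032624502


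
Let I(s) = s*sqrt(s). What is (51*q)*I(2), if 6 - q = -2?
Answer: 816*sqrt(2) ≈ 1154.0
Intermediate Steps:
q = 8 (q = 6 - 1*(-2) = 6 + 2 = 8)
I(s) = s**(3/2)
(51*q)*I(2) = (51*8)*2**(3/2) = 408*(2*sqrt(2)) = 816*sqrt(2)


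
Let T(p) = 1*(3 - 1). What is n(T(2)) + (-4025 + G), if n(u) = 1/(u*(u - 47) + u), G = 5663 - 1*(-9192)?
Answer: 953039/88 ≈ 10830.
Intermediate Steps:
T(p) = 2 (T(p) = 1*2 = 2)
G = 14855 (G = 5663 + 9192 = 14855)
n(u) = 1/(u + u*(-47 + u)) (n(u) = 1/(u*(-47 + u) + u) = 1/(u + u*(-47 + u)))
n(T(2)) + (-4025 + G) = 1/(2*(-46 + 2)) + (-4025 + 14855) = (1/2)/(-44) + 10830 = (1/2)*(-1/44) + 10830 = -1/88 + 10830 = 953039/88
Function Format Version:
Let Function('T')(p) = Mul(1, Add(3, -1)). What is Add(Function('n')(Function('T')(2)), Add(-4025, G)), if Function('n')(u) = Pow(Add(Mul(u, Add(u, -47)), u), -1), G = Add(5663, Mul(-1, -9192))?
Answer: Rational(953039, 88) ≈ 10830.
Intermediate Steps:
Function('T')(p) = 2 (Function('T')(p) = Mul(1, 2) = 2)
G = 14855 (G = Add(5663, 9192) = 14855)
Function('n')(u) = Pow(Add(u, Mul(u, Add(-47, u))), -1) (Function('n')(u) = Pow(Add(Mul(u, Add(-47, u)), u), -1) = Pow(Add(u, Mul(u, Add(-47, u))), -1))
Add(Function('n')(Function('T')(2)), Add(-4025, G)) = Add(Mul(Pow(2, -1), Pow(Add(-46, 2), -1)), Add(-4025, 14855)) = Add(Mul(Rational(1, 2), Pow(-44, -1)), 10830) = Add(Mul(Rational(1, 2), Rational(-1, 44)), 10830) = Add(Rational(-1, 88), 10830) = Rational(953039, 88)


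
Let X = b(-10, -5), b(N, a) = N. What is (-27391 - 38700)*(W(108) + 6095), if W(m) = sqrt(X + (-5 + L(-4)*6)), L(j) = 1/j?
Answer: -402824645 - 66091*I*sqrt(66)/2 ≈ -4.0282e+8 - 2.6846e+5*I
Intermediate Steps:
X = -10
W(m) = I*sqrt(66)/2 (W(m) = sqrt(-10 + (-5 + 6/(-4))) = sqrt(-10 + (-5 - 1/4*6)) = sqrt(-10 + (-5 - 3/2)) = sqrt(-10 - 13/2) = sqrt(-33/2) = I*sqrt(66)/2)
(-27391 - 38700)*(W(108) + 6095) = (-27391 - 38700)*(I*sqrt(66)/2 + 6095) = -66091*(6095 + I*sqrt(66)/2) = -402824645 - 66091*I*sqrt(66)/2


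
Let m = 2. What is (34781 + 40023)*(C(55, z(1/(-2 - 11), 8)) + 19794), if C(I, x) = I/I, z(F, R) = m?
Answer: 1480745180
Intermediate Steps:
z(F, R) = 2
C(I, x) = 1
(34781 + 40023)*(C(55, z(1/(-2 - 11), 8)) + 19794) = (34781 + 40023)*(1 + 19794) = 74804*19795 = 1480745180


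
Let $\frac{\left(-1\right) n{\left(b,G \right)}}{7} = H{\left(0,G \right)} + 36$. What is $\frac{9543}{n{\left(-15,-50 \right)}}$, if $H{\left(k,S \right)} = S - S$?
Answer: $- \frac{3181}{84} \approx -37.869$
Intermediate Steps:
$H{\left(k,S \right)} = 0$
$n{\left(b,G \right)} = -252$ ($n{\left(b,G \right)} = - 7 \left(0 + 36\right) = \left(-7\right) 36 = -252$)
$\frac{9543}{n{\left(-15,-50 \right)}} = \frac{9543}{-252} = 9543 \left(- \frac{1}{252}\right) = - \frac{3181}{84}$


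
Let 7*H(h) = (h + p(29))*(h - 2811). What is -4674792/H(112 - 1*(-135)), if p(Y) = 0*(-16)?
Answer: 8180886/158327 ≈ 51.671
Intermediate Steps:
p(Y) = 0
H(h) = h*(-2811 + h)/7 (H(h) = ((h + 0)*(h - 2811))/7 = (h*(-2811 + h))/7 = h*(-2811 + h)/7)
-4674792/H(112 - 1*(-135)) = -4674792*7/((-2811 + (112 - 1*(-135)))*(112 - 1*(-135))) = -4674792*7/((-2811 + (112 + 135))*(112 + 135)) = -4674792*7/(247*(-2811 + 247)) = -4674792/((1/7)*247*(-2564)) = -4674792/(-633308/7) = -4674792*(-7/633308) = 8180886/158327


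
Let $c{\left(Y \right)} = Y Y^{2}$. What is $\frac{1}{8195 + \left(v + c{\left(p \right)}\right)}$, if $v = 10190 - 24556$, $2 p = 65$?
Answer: $\frac{8}{225257} \approx 3.5515 \cdot 10^{-5}$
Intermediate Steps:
$p = \frac{65}{2}$ ($p = \frac{1}{2} \cdot 65 = \frac{65}{2} \approx 32.5$)
$c{\left(Y \right)} = Y^{3}$
$v = -14366$
$\frac{1}{8195 + \left(v + c{\left(p \right)}\right)} = \frac{1}{8195 - \left(14366 - \left(\frac{65}{2}\right)^{3}\right)} = \frac{1}{8195 + \left(-14366 + \frac{274625}{8}\right)} = \frac{1}{8195 + \frac{159697}{8}} = \frac{1}{\frac{225257}{8}} = \frac{8}{225257}$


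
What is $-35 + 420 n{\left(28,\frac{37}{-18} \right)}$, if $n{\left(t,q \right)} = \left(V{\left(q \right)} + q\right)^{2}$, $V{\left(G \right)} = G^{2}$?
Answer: $\frac{16991135}{8748} \approx 1942.3$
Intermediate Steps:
$n{\left(t,q \right)} = \left(q + q^{2}\right)^{2}$ ($n{\left(t,q \right)} = \left(q^{2} + q\right)^{2} = \left(q + q^{2}\right)^{2}$)
$-35 + 420 n{\left(28,\frac{37}{-18} \right)} = -35 + 420 \left(\frac{37}{-18}\right)^{2} \left(1 + \frac{37}{-18}\right)^{2} = -35 + 420 \left(37 \left(- \frac{1}{18}\right)\right)^{2} \left(1 + 37 \left(- \frac{1}{18}\right)\right)^{2} = -35 + 420 \left(- \frac{37}{18}\right)^{2} \left(1 - \frac{37}{18}\right)^{2} = -35 + 420 \frac{1369 \left(- \frac{19}{18}\right)^{2}}{324} = -35 + 420 \cdot \frac{1369}{324} \cdot \frac{361}{324} = -35 + 420 \cdot \frac{494209}{104976} = -35 + \frac{17297315}{8748} = \frac{16991135}{8748}$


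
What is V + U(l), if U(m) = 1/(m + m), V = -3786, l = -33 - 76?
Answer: -825349/218 ≈ -3786.0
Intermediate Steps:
l = -109
U(m) = 1/(2*m)
V + U(l) = -3786 + (½)/(-109) = -3786 + (½)*(-1/109) = -3786 - 1/218 = -825349/218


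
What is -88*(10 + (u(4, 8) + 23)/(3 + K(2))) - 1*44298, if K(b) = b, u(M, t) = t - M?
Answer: -228266/5 ≈ -45653.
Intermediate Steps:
-88*(10 + (u(4, 8) + 23)/(3 + K(2))) - 1*44298 = -88*(10 + ((8 - 1*4) + 23)/(3 + 2)) - 1*44298 = -88*(10 + ((8 - 4) + 23)/5) - 44298 = -88*(10 + (4 + 23)*(1/5)) - 44298 = -88*(10 + 27*(1/5)) - 44298 = -88*(10 + 27/5) - 44298 = -88*77/5 - 44298 = -6776/5 - 44298 = -228266/5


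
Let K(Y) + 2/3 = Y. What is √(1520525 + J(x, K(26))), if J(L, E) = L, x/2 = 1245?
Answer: √1523015 ≈ 1234.1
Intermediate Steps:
x = 2490 (x = 2*1245 = 2490)
K(Y) = -⅔ + Y
√(1520525 + J(x, K(26))) = √(1520525 + 2490) = √1523015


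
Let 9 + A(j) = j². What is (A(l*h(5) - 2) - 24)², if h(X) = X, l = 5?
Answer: 246016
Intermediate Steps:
A(j) = -9 + j²
(A(l*h(5) - 2) - 24)² = ((-9 + (5*5 - 2)²) - 24)² = ((-9 + (25 - 2)²) - 24)² = ((-9 + 23²) - 24)² = ((-9 + 529) - 24)² = (520 - 24)² = 496² = 246016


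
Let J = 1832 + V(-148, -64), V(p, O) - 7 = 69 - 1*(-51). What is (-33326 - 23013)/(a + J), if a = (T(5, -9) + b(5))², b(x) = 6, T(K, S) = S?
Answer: -56339/1968 ≈ -28.628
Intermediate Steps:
V(p, O) = 127 (V(p, O) = 7 + (69 - 1*(-51)) = 7 + (69 + 51) = 7 + 120 = 127)
a = 9 (a = (-9 + 6)² = (-3)² = 9)
J = 1959 (J = 1832 + 127 = 1959)
(-33326 - 23013)/(a + J) = (-33326 - 23013)/(9 + 1959) = -56339/1968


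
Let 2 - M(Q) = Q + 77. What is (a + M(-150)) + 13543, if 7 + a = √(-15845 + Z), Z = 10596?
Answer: 13611 + I*√5249 ≈ 13611.0 + 72.45*I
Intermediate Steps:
M(Q) = -75 - Q (M(Q) = 2 - (Q + 77) = 2 - (77 + Q) = 2 + (-77 - Q) = -75 - Q)
a = -7 + I*√5249 (a = -7 + √(-15845 + 10596) = -7 + √(-5249) = -7 + I*√5249 ≈ -7.0 + 72.45*I)
(a + M(-150)) + 13543 = ((-7 + I*√5249) + (-75 - 1*(-150))) + 13543 = ((-7 + I*√5249) + (-75 + 150)) + 13543 = ((-7 + I*√5249) + 75) + 13543 = (68 + I*√5249) + 13543 = 13611 + I*√5249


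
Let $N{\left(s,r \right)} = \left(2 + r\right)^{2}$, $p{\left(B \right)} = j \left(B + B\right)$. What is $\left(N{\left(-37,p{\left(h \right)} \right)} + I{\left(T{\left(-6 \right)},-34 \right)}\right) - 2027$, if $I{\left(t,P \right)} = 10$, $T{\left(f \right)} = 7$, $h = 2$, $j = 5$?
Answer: $-1533$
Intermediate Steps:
$p{\left(B \right)} = 10 B$ ($p{\left(B \right)} = 5 \left(B + B\right) = 5 \cdot 2 B = 10 B$)
$\left(N{\left(-37,p{\left(h \right)} \right)} + I{\left(T{\left(-6 \right)},-34 \right)}\right) - 2027 = \left(\left(2 + 10 \cdot 2\right)^{2} + 10\right) - 2027 = \left(\left(2 + 20\right)^{2} + 10\right) - 2027 = \left(22^{2} + 10\right) - 2027 = \left(484 + 10\right) - 2027 = 494 - 2027 = -1533$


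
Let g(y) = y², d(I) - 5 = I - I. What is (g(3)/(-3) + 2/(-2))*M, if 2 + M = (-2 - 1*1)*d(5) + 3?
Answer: 56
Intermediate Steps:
d(I) = 5 (d(I) = 5 + (I - I) = 5 + 0 = 5)
M = -14 (M = -2 + ((-2 - 1*1)*5 + 3) = -2 + ((-2 - 1)*5 + 3) = -2 + (-3*5 + 3) = -2 + (-15 + 3) = -2 - 12 = -14)
(g(3)/(-3) + 2/(-2))*M = (3²/(-3) + 2/(-2))*(-14) = (9*(-⅓) + 2*(-½))*(-14) = (-3 - 1)*(-14) = -4*(-14) = 56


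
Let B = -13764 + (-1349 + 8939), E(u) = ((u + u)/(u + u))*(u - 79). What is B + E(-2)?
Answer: -6255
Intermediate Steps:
E(u) = -79 + u (E(u) = ((2*u)/((2*u)))*(-79 + u) = ((2*u)*(1/(2*u)))*(-79 + u) = 1*(-79 + u) = -79 + u)
B = -6174 (B = -13764 + 7590 = -6174)
B + E(-2) = -6174 + (-79 - 2) = -6174 - 81 = -6255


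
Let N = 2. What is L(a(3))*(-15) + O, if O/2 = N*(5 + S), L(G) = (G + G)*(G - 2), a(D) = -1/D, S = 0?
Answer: -10/3 ≈ -3.3333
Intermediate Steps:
L(G) = 2*G*(-2 + G) (L(G) = (2*G)*(-2 + G) = 2*G*(-2 + G))
O = 20 (O = 2*(2*(5 + 0)) = 2*(2*5) = 2*10 = 20)
L(a(3))*(-15) + O = (2*(-1/3)*(-2 - 1/3))*(-15) + 20 = (2*(-1*⅓)*(-2 - 1*⅓))*(-15) + 20 = (2*(-⅓)*(-2 - ⅓))*(-15) + 20 = (2*(-⅓)*(-7/3))*(-15) + 20 = (14/9)*(-15) + 20 = -70/3 + 20 = -10/3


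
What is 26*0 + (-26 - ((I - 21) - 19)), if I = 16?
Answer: -2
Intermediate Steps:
26*0 + (-26 - ((I - 21) - 19)) = 26*0 + (-26 - ((16 - 21) - 19)) = 0 + (-26 - (-5 - 19)) = 0 + (-26 - 1*(-24)) = 0 + (-26 + 24) = 0 - 2 = -2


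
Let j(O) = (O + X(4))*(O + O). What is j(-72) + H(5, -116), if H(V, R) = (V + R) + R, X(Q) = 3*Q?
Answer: 8413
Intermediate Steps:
H(V, R) = V + 2*R (H(V, R) = (R + V) + R = V + 2*R)
j(O) = 2*O*(12 + O) (j(O) = (O + 3*4)*(O + O) = (O + 12)*(2*O) = (12 + O)*(2*O) = 2*O*(12 + O))
j(-72) + H(5, -116) = 2*(-72)*(12 - 72) + (5 + 2*(-116)) = 2*(-72)*(-60) + (5 - 232) = 8640 - 227 = 8413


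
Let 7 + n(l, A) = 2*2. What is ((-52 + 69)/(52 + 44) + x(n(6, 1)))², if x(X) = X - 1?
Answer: 134689/9216 ≈ 14.615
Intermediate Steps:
n(l, A) = -3 (n(l, A) = -7 + 2*2 = -7 + 4 = -3)
x(X) = -1 + X
((-52 + 69)/(52 + 44) + x(n(6, 1)))² = ((-52 + 69)/(52 + 44) + (-1 - 3))² = (17/96 - 4)² = (-367/96)² = 134689/9216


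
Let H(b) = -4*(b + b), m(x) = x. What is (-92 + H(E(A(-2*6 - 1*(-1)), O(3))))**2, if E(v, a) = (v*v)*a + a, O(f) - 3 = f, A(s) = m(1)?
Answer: 35344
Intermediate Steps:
A(s) = 1
O(f) = 3 + f
E(v, a) = a + a*v**2 (E(v, a) = v**2*a + a = a*v**2 + a = a + a*v**2)
H(b) = -8*b
(-92 + H(E(A(-2*6 - 1*(-1)), O(3))))**2 = (-92 - 8*(3 + 3)*(1 + 1**2))**2 = (-92 - 48*(1 + 1))**2 = (-92 - 48*2)**2 = (-92 - 8*12)**2 = (-92 - 96)**2 = (-188)**2 = 35344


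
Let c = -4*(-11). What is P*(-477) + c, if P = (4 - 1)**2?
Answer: -4249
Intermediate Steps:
P = 9 (P = 3**2 = 9)
c = 44
P*(-477) + c = 9*(-477) + 44 = -4293 + 44 = -4249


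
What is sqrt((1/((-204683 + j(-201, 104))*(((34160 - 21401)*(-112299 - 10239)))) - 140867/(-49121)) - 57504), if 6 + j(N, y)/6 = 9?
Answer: I*sqrt(1578448061084726345937282470029555228007630)/5239344433164449010 ≈ 239.79*I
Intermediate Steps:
j(N, y) = 18 (j(N, y) = -36 + 6*9 = -36 + 54 = 18)
sqrt((1/((-204683 + j(-201, 104))*(((34160 - 21401)*(-112299 - 10239)))) - 140867/(-49121)) - 57504) = sqrt((1/((-204683 + 18)*(((34160 - 21401)*(-112299 - 10239)))) - 140867/(-49121)) - 57504) = sqrt((1/((-204665)*((12759*(-122538)))) - 140867*(-1/49121)) - 57504) = sqrt((-1/204665/(-1563462342) + 140867/49121) - 57504) = sqrt((-1/204665*(-1/1563462342) + 140867/49121) - 57504) = sqrt((1/319986020225430 + 140867/49121) - 57504) = sqrt(45075470711095696931/15718033299493347030 - 57504) = sqrt(-903804711383354331916189/15718033299493347030) = I*sqrt(1578448061084726345937282470029555228007630)/5239344433164449010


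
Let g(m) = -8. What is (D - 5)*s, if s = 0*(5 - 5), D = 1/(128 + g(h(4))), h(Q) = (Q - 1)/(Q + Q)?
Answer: 0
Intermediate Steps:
h(Q) = (-1 + Q)/(2*Q) (h(Q) = (-1 + Q)/((2*Q)) = (-1 + Q)*(1/(2*Q)) = (-1 + Q)/(2*Q))
D = 1/120 (D = 1/(128 - 8) = 1/120 ≈ 0.0083333)
s = 0 (s = 0*0 = 0)
(D - 5)*s = (1/120 - 5)*0 = -599/120*0 = 0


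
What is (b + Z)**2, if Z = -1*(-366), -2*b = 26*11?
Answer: 49729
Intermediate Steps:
b = -143 (b = -13*11 = -1/2*286 = -143)
Z = 366
(b + Z)**2 = (-143 + 366)**2 = 223**2 = 49729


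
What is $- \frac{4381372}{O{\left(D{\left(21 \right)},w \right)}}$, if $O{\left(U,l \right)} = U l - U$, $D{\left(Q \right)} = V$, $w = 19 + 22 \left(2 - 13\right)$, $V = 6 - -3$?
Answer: $\frac{1095343}{504} \approx 2173.3$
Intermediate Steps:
$V = 9$ ($V = 6 + 3 = 9$)
$w = -223$ ($w = 19 + 22 \left(-11\right) = 19 - 242 = -223$)
$D{\left(Q \right)} = 9$
$O{\left(U,l \right)} = - U + U l$
$- \frac{4381372}{O{\left(D{\left(21 \right)},w \right)}} = - \frac{4381372}{9 \left(-1 - 223\right)} = - \frac{4381372}{9 \left(-224\right)} = - \frac{4381372}{-2016} = \left(-4381372\right) \left(- \frac{1}{2016}\right) = \frac{1095343}{504}$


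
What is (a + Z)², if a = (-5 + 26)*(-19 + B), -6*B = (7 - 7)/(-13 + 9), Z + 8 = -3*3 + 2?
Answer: 171396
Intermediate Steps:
Z = -15 (Z = -8 + (-3*3 + 2) = -8 + (-9 + 2) = -8 - 7 = -15)
B = 0 (B = -(7 - 7)/(6*(-13 + 9)) = -0/(-4) = -0*(-1)/4 = -⅙*0 = 0)
a = -399 (a = (-5 + 26)*(-19 + 0) = 21*(-19) = -399)
(a + Z)² = (-399 - 15)² = (-414)² = 171396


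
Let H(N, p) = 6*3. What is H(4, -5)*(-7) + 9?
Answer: -117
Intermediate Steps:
H(N, p) = 18
H(4, -5)*(-7) + 9 = 18*(-7) + 9 = -126 + 9 = -117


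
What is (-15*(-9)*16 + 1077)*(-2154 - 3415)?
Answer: -18026853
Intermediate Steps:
(-15*(-9)*16 + 1077)*(-2154 - 3415) = (135*16 + 1077)*(-5569) = (2160 + 1077)*(-5569) = 3237*(-5569) = -18026853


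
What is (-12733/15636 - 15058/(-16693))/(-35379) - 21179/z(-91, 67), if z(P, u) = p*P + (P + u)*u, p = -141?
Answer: -21730470014580445/11515215286717524 ≈ -1.8871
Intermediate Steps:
z(P, u) = -141*P + u*(P + u) (z(P, u) = -141*P + (P + u)*u = -141*P + u*(P + u))
(-12733/15636 - 15058/(-16693))/(-35379) - 21179/z(-91, 67) = (-12733/15636 - 15058/(-16693))/(-35379) - 21179/(67² - 141*(-91) - 91*67) = (-12733*1/15636 - 15058*(-1/16693))*(-1/35379) - 21179/(4489 + 12831 - 6097) = (-12733/15636 + 15058/16693)*(-1/35379) - 21179/11223 = (22894919/261011748)*(-1/35379) - 21179*1/11223 = -22894919/9234334632492 - 21179/11223 = -21730470014580445/11515215286717524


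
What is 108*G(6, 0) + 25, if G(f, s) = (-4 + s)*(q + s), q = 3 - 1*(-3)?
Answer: -2567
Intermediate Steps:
q = 6 (q = 3 + 3 = 6)
G(f, s) = (-4 + s)*(6 + s)
108*G(6, 0) + 25 = 108*(-24 + 0**2 + 2*0) + 25 = 108*(-24 + 0 + 0) + 25 = 108*(-24) + 25 = -2592 + 25 = -2567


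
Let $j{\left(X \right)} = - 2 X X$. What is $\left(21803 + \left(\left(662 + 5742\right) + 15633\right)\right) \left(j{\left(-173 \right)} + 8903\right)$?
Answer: $-2233867200$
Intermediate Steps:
$j{\left(X \right)} = - 2 X^{2}$
$\left(21803 + \left(\left(662 + 5742\right) + 15633\right)\right) \left(j{\left(-173 \right)} + 8903\right) = \left(21803 + \left(\left(662 + 5742\right) + 15633\right)\right) \left(- 2 \left(-173\right)^{2} + 8903\right) = \left(21803 + \left(6404 + 15633\right)\right) \left(\left(-2\right) 29929 + 8903\right) = \left(21803 + 22037\right) \left(-59858 + 8903\right) = 43840 \left(-50955\right) = -2233867200$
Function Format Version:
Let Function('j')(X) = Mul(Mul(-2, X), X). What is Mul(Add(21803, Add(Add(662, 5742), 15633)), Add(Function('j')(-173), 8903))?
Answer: -2233867200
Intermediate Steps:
Function('j')(X) = Mul(-2, Pow(X, 2))
Mul(Add(21803, Add(Add(662, 5742), 15633)), Add(Function('j')(-173), 8903)) = Mul(Add(21803, Add(Add(662, 5742), 15633)), Add(Mul(-2, Pow(-173, 2)), 8903)) = Mul(Add(21803, Add(6404, 15633)), Add(Mul(-2, 29929), 8903)) = Mul(Add(21803, 22037), Add(-59858, 8903)) = Mul(43840, -50955) = -2233867200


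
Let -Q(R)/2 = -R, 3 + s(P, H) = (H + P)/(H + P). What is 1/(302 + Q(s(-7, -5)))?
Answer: 1/298 ≈ 0.0033557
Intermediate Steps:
s(P, H) = -2 (s(P, H) = -3 + (H + P)/(H + P) = -3 + 1 = -2)
Q(R) = 2*R (Q(R) = -(-2)*R = 2*R)
1/(302 + Q(s(-7, -5))) = 1/(302 + 2*(-2)) = 1/(302 - 4) = 1/298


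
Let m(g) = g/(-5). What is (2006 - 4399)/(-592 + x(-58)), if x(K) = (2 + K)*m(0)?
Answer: 2393/592 ≈ 4.0422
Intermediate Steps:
m(g) = -g/5 (m(g) = g*(-1/5) = -g/5)
x(K) = 0 (x(K) = (2 + K)*(-1/5*0) = (2 + K)*0 = 0)
(2006 - 4399)/(-592 + x(-58)) = (2006 - 4399)/(-592 + 0) = -2393/(-592) = -2393*(-1/592) = 2393/592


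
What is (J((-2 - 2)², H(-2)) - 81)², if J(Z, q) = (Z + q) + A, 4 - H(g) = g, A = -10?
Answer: 4761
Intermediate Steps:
H(g) = 4 - g
J(Z, q) = -10 + Z + q (J(Z, q) = (Z + q) - 10 = -10 + Z + q)
(J((-2 - 2)², H(-2)) - 81)² = ((-10 + (-2 - 2)² + (4 - 1*(-2))) - 81)² = ((-10 + (-4)² + (4 + 2)) - 81)² = ((-10 + 16 + 6) - 81)² = (12 - 81)² = (-69)² = 4761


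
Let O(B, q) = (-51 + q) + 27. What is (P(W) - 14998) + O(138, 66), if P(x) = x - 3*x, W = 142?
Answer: -15240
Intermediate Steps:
O(B, q) = -24 + q
P(x) = -2*x
(P(W) - 14998) + O(138, 66) = (-2*142 - 14998) + (-24 + 66) = (-284 - 14998) + 42 = -15282 + 42 = -15240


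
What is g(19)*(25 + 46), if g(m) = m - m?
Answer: 0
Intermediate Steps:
g(m) = 0
g(19)*(25 + 46) = 0*(25 + 46) = 0*71 = 0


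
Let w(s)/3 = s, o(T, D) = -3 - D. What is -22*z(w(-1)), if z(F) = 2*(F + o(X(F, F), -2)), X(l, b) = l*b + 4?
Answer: 176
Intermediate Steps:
X(l, b) = 4 + b*l (X(l, b) = b*l + 4 = 4 + b*l)
w(s) = 3*s
z(F) = -2 + 2*F (z(F) = 2*(F + (-3 - 1*(-2))) = 2*(F + (-3 + 2)) = 2*(F - 1) = 2*(-1 + F) = -2 + 2*F)
-22*z(w(-1)) = -22*(-2 + 2*(3*(-1))) = -22*(-2 + 2*(-3)) = -22*(-2 - 6) = -22*(-8) = 176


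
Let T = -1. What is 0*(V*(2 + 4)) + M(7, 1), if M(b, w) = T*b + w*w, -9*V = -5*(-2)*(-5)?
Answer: -6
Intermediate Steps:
V = 50/9 (V = -(-5*(-2))*(-5)/9 = -10*(-5)/9 = -1/9*(-50) = 50/9 ≈ 5.5556)
M(b, w) = w**2 - b (M(b, w) = -b + w*w = -b + w**2 = w**2 - b)
0*(V*(2 + 4)) + M(7, 1) = 0*(50*(2 + 4)/9) + (1**2 - 1*7) = 0*((50/9)*6) + (1 - 7) = 0*(100/3) - 6 = 0 - 6 = -6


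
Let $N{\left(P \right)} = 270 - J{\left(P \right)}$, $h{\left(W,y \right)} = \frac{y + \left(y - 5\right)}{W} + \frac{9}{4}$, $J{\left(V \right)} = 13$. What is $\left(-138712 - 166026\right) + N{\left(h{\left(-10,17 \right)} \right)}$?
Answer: $-304481$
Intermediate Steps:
$h{\left(W,y \right)} = \frac{9}{4} + \frac{-5 + 2 y}{W}$ ($h{\left(W,y \right)} = \frac{y + \left(-5 + y\right)}{W} + 9 \cdot \frac{1}{4} = \frac{-5 + 2 y}{W} + \frac{9}{4} = \frac{9}{4} + \frac{-5 + 2 y}{W}$)
$N{\left(P \right)} = 257$ ($N{\left(P \right)} = 270 - 13 = 257$)
$\left(-138712 - 166026\right) + N{\left(h{\left(-10,17 \right)} \right)} = \left(-138712 - 166026\right) + 257 = -304738 + 257 = -304481$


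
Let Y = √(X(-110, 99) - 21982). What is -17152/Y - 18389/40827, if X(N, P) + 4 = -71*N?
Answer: -18389/40827 + 2144*I*√886/443 ≈ -0.45041 + 144.06*I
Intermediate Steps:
X(N, P) = -4 - 71*N
Y = 4*I*√886 (Y = √((-4 - 71*(-110)) - 21982) = √((-4 + 7810) - 21982) = √(7806 - 21982) = √(-14176) = 4*I*√886 ≈ 119.06*I)
-17152/Y - 18389/40827 = -17152*(-I*√886/3544) - 18389/40827 = -(-2144)*I*√886/443 - 18389*1/40827 = 2144*I*√886/443 - 18389/40827 = -18389/40827 + 2144*I*√886/443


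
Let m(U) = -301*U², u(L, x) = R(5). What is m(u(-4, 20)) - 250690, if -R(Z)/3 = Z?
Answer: -318415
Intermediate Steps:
R(Z) = -3*Z
u(L, x) = -15 (u(L, x) = -3*5 = -15)
m(u(-4, 20)) - 250690 = -301*(-15)² - 250690 = -301*225 - 250690 = -67725 - 250690 = -318415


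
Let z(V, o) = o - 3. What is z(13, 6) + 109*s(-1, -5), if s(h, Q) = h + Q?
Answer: -651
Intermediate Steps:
z(V, o) = -3 + o
s(h, Q) = Q + h
z(13, 6) + 109*s(-1, -5) = (-3 + 6) + 109*(-5 - 1) = 3 + 109*(-6) = 3 - 654 = -651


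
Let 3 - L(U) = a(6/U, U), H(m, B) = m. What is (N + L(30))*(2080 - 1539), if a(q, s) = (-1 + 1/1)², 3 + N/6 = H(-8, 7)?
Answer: -34083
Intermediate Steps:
N = -66 (N = -18 + 6*(-8) = -18 - 48 = -66)
a(q, s) = 0 (a(q, s) = (-1 + 1)² = 0² = 0)
L(U) = 3 (L(U) = 3 - 1*0 = 3 + 0 = 3)
(N + L(30))*(2080 - 1539) = (-66 + 3)*(2080 - 1539) = -63*541 = -34083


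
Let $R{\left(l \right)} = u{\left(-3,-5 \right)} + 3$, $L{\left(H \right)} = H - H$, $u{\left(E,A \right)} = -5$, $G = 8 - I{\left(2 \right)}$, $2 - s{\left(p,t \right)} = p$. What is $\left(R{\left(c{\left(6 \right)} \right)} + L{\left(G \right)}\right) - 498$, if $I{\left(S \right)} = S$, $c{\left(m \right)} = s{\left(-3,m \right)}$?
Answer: $-500$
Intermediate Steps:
$s{\left(p,t \right)} = 2 - p$
$c{\left(m \right)} = 5$ ($c{\left(m \right)} = 2 - -3 = 2 + 3 = 5$)
$G = 6$ ($G = 8 - 2 = 6$)
$L{\left(H \right)} = 0$
$R{\left(l \right)} = -2$ ($R{\left(l \right)} = -5 + 3 = -2$)
$\left(R{\left(c{\left(6 \right)} \right)} + L{\left(G \right)}\right) - 498 = \left(-2 + 0\right) - 498 = -2 - 498 = -500$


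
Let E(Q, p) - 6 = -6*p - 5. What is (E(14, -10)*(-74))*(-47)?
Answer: 212158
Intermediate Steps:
E(Q, p) = 1 - 6*p (E(Q, p) = 6 + (-6*p - 5) = 6 + (-5 - 6*p) = 1 - 6*p)
(E(14, -10)*(-74))*(-47) = ((1 - 6*(-10))*(-74))*(-47) = ((1 + 60)*(-74))*(-47) = (61*(-74))*(-47) = -4514*(-47) = 212158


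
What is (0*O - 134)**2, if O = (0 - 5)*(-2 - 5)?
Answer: 17956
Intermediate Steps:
O = 35 (O = -5*(-7) = 35)
(0*O - 134)**2 = (0*35 - 134)**2 = (0 - 134)**2 = (-134)**2 = 17956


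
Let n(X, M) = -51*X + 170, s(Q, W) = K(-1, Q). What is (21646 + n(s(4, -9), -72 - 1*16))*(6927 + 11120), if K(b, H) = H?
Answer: 390031764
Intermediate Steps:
s(Q, W) = Q
n(X, M) = 170 - 51*X
(21646 + n(s(4, -9), -72 - 1*16))*(6927 + 11120) = (21646 + (170 - 51*4))*(6927 + 11120) = (21646 + (170 - 204))*18047 = (21646 - 34)*18047 = 21612*18047 = 390031764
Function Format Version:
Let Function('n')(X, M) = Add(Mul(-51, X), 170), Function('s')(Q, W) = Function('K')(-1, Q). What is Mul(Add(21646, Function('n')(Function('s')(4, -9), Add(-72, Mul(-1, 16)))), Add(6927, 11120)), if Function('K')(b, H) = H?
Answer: 390031764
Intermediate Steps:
Function('s')(Q, W) = Q
Function('n')(X, M) = Add(170, Mul(-51, X))
Mul(Add(21646, Function('n')(Function('s')(4, -9), Add(-72, Mul(-1, 16)))), Add(6927, 11120)) = Mul(Add(21646, Add(170, Mul(-51, 4))), Add(6927, 11120)) = Mul(Add(21646, Add(170, -204)), 18047) = Mul(Add(21646, -34), 18047) = Mul(21612, 18047) = 390031764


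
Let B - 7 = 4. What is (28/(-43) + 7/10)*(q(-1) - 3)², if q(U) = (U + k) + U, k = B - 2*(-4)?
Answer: 2058/215 ≈ 9.5721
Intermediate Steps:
B = 11 (B = 7 + 4 = 11)
k = 19 (k = 11 - 2*(-4) = 11 + 8 = 19)
q(U) = 19 + 2*U (q(U) = (U + 19) + U = (19 + U) + U = 19 + 2*U)
(28/(-43) + 7/10)*(q(-1) - 3)² = (28/(-43) + 7/10)*((19 + 2*(-1)) - 3)² = (28*(-1/43) + 7*(⅒))*((19 - 2) - 3)² = (-28/43 + 7/10)*(17 - 3)² = (21/430)*14² = (21/430)*196 = 2058/215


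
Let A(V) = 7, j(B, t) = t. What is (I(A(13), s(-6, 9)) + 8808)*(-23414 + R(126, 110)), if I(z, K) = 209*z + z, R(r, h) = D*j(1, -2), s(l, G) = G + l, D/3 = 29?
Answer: -242437464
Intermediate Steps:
D = 87 (D = 3*29 = 87)
R(r, h) = -174 (R(r, h) = 87*(-2) = -174)
I(z, K) = 210*z
(I(A(13), s(-6, 9)) + 8808)*(-23414 + R(126, 110)) = (210*7 + 8808)*(-23414 - 174) = (1470 + 8808)*(-23588) = 10278*(-23588) = -242437464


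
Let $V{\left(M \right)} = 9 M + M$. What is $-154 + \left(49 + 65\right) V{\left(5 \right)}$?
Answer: $5546$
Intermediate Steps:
$V{\left(M \right)} = 10 M$
$-154 + \left(49 + 65\right) V{\left(5 \right)} = -154 + \left(49 + 65\right) 10 \cdot 5 = -154 + 114 \cdot 50 = -154 + 5700 = 5546$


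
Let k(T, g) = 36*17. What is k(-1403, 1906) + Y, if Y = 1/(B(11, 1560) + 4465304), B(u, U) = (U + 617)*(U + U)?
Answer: 6889616929/11257544 ≈ 612.00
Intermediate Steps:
B(u, U) = 2*U*(617 + U) (B(u, U) = (617 + U)*(2*U) = 2*U*(617 + U))
k(T, g) = 612
Y = 1/11257544 (Y = 1/(2*1560*(617 + 1560) + 4465304) = 1/(2*1560*2177 + 4465304) = 1/(6792240 + 4465304) = 1/11257544 ≈ 8.8829e-8)
k(-1403, 1906) + Y = 612 + 1/11257544 = 6889616929/11257544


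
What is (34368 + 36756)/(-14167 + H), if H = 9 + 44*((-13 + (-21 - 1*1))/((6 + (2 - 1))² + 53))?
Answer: -906831/180707 ≈ -5.0182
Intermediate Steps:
H = -311/51 (H = 9 + 44*((-13 + (-21 - 1))/((6 + 1)² + 53)) = 9 + 44*((-13 - 22)/(7² + 53)) = 9 + 44*(-35/(49 + 53)) = 9 + 44*(-35/102) = 9 - 770/51 = -311/51 ≈ -6.0980)
(34368 + 36756)/(-14167 + H) = (34368 + 36756)/(-14167 - 311/51) = 71124/(-722828/51) = 71124*(-51/722828) = -906831/180707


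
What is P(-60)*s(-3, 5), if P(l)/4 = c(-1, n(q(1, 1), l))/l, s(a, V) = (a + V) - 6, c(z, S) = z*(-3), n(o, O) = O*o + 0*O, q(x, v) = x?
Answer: ⅘ ≈ 0.80000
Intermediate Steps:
n(o, O) = O*o (n(o, O) = O*o + 0 = O*o)
c(z, S) = -3*z
s(a, V) = -6 + V + a (s(a, V) = (V + a) - 6 = -6 + V + a)
P(l) = 12/l (P(l) = 4*((-3*(-1))/l) = 4*(3/l) = 12/l)
P(-60)*s(-3, 5) = (12/(-60))*(-6 + 5 - 3) = (12*(-1/60))*(-4) = -⅕*(-4) = ⅘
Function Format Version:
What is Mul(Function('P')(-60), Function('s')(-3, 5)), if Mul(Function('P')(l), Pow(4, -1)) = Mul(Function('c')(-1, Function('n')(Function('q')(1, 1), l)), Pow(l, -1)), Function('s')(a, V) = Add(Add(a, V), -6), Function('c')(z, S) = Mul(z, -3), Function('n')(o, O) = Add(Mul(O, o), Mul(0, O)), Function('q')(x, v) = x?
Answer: Rational(4, 5) ≈ 0.80000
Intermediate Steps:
Function('n')(o, O) = Mul(O, o) (Function('n')(o, O) = Add(Mul(O, o), 0) = Mul(O, o))
Function('c')(z, S) = Mul(-3, z)
Function('s')(a, V) = Add(-6, V, a) (Function('s')(a, V) = Add(Add(V, a), -6) = Add(-6, V, a))
Function('P')(l) = Mul(12, Pow(l, -1)) (Function('P')(l) = Mul(4, Mul(Mul(-3, -1), Pow(l, -1))) = Mul(4, Mul(3, Pow(l, -1))) = Mul(12, Pow(l, -1)))
Mul(Function('P')(-60), Function('s')(-3, 5)) = Mul(Mul(12, Pow(-60, -1)), Add(-6, 5, -3)) = Mul(Mul(12, Rational(-1, 60)), -4) = Mul(Rational(-1, 5), -4) = Rational(4, 5)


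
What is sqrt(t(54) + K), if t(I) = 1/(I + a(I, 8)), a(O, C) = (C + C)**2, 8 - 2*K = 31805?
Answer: I*sqrt(381961385)/155 ≈ 126.09*I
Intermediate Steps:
K = -31797/2 (K = 4 - 1/2*31805 = 4 - 31805/2 = -31797/2 ≈ -15899.)
a(O, C) = 4*C**2 (a(O, C) = (2*C)**2 = 4*C**2)
t(I) = 1/(256 + I) (t(I) = 1/(I + 4*8**2) = 1/(I + 4*64) = 1/(I + 256) = 1/(256 + I))
sqrt(t(54) + K) = sqrt(1/(256 + 54) - 31797/2) = sqrt(1/310 - 31797/2) = sqrt(-2464267/155) = I*sqrt(381961385)/155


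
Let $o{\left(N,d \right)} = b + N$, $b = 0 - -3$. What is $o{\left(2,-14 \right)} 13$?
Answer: $65$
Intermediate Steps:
$b = 3$ ($b = 0 + 3 = 3$)
$o{\left(N,d \right)} = 3 + N$
$o{\left(2,-14 \right)} 13 = \left(3 + 2\right) 13 = 5 \cdot 13 = 65$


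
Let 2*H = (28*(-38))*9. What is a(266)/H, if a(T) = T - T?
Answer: 0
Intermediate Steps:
a(T) = 0
H = -4788 (H = ((28*(-38))*9)/2 = (-1064*9)/2 = (½)*(-9576) = -4788)
a(266)/H = 0/(-4788) = 0*(-1/4788) = 0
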